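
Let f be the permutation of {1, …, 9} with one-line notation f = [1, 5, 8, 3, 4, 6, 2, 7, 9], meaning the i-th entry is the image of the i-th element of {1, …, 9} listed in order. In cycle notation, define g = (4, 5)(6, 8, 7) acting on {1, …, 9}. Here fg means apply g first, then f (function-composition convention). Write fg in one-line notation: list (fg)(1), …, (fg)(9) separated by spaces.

1 5 8 4 3 7 6 2 9

For each element, apply g then f: 1 → 1 → 1; 2 → 2 → 5; 3 → 3 → 8; 4 → 5 → 4; 5 → 4 → 3; 6 → 8 → 7; 7 → 6 → 6; 8 → 7 → 2; 9 → 9 → 9.
Collecting the images, fg = [1 5 8 4 3 7 6 2 9].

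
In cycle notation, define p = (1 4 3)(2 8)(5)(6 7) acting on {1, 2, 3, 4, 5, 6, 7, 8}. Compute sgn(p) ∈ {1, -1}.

The cycle lengths are 3, 2, 2, 1.
A cycle is odd iff its length is even; p has 2 even-length cycles, so sgn(p) = (−1)^2 and p is even.

1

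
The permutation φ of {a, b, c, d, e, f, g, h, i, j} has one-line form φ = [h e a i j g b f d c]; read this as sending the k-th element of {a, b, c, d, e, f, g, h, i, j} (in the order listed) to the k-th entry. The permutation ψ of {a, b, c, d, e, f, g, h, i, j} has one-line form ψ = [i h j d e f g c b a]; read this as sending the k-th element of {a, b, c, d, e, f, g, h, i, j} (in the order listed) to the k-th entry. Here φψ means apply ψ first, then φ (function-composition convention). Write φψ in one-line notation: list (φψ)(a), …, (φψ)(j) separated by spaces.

d f c i j g b a e h

(φψ)(x) = φ(ψ(x)). Computing each image: φ(ψ(a)) = φ(i) = d, φ(ψ(b)) = φ(h) = f, φ(ψ(c)) = φ(j) = c, φ(ψ(d)) = φ(d) = i, φ(ψ(e)) = φ(e) = j, φ(ψ(f)) = φ(f) = g, φ(ψ(g)) = φ(g) = b, φ(ψ(h)) = φ(c) = a, φ(ψ(i)) = φ(b) = e, φ(ψ(j)) = φ(a) = h.
Hence φψ = [d f c i j g b a e h].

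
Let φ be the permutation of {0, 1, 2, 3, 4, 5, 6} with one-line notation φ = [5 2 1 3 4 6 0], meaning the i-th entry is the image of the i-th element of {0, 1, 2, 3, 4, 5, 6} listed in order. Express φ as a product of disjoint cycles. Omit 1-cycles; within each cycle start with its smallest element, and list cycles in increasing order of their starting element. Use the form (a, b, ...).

(0, 5, 6)(1, 2)

Iterating φ from 0 gives 0 → 5 → 6 → 0; that is the 3-cycle (0, 5, 6).
Continuing from each remaining unvisited element yields (0, 5, 6)(1, 2).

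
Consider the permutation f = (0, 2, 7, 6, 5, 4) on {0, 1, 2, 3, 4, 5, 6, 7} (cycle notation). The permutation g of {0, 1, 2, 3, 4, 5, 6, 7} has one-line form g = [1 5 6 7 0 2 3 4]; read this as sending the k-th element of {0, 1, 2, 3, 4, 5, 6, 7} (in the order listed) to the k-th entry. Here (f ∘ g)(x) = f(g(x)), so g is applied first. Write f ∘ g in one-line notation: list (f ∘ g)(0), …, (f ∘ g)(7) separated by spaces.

1 4 5 6 2 7 3 0

(f ∘ g)(x) = f(g(x)). Computing each image: f(g(0)) = f(1) = 1, f(g(1)) = f(5) = 4, f(g(2)) = f(6) = 5, f(g(3)) = f(7) = 6, f(g(4)) = f(0) = 2, f(g(5)) = f(2) = 7, f(g(6)) = f(3) = 3, f(g(7)) = f(4) = 0.
Hence f ∘ g = [1 4 5 6 2 7 3 0].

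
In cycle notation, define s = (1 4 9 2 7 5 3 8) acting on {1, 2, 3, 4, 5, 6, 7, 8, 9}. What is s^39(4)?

1

4 lies in the 8-cycle (1 4 9 2 7 5 3 8).
On an 8-cycle, s^8 is the identity, so s^39 = s^7 there (39 ≡ 7 mod 8).
Advancing 7 steps from 4: 4 → 9 → 2 → 7 → 5 → 3 → 8 → 1.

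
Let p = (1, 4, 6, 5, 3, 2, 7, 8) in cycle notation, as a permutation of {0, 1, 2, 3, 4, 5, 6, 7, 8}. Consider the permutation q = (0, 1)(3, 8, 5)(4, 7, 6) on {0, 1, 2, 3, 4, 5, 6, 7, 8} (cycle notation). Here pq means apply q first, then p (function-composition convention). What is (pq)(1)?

0

q(1) = 0, then p(0) = 0; composing gives (pq)(1) = 0.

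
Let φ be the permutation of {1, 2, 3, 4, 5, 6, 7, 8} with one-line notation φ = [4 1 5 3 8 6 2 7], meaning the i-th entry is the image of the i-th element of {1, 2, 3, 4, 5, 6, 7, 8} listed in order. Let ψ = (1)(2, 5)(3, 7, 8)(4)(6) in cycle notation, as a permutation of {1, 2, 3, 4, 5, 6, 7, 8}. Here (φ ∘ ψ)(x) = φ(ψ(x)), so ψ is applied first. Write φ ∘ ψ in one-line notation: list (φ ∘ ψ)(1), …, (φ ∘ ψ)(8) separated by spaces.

(φ ∘ ψ)(x) = φ(ψ(x)). Computing each image: φ(ψ(1)) = φ(1) = 4, φ(ψ(2)) = φ(5) = 8, φ(ψ(3)) = φ(7) = 2, φ(ψ(4)) = φ(4) = 3, φ(ψ(5)) = φ(2) = 1, φ(ψ(6)) = φ(6) = 6, φ(ψ(7)) = φ(8) = 7, φ(ψ(8)) = φ(3) = 5.
Hence φ ∘ ψ = [4 8 2 3 1 6 7 5].

4 8 2 3 1 6 7 5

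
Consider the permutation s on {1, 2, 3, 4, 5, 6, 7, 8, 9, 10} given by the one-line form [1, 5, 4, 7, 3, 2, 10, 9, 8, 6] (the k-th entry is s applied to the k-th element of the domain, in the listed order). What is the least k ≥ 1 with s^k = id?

14

Decomposing into disjoint cycles gives cycle lengths 7, 2, 1.
The order of s is the least common multiple of its cycle lengths: lcm(7, 2) = 14.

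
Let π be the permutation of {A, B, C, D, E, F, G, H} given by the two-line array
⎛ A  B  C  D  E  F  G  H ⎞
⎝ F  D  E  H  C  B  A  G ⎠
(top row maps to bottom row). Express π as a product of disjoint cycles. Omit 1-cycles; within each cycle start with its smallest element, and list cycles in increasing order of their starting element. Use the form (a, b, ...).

Start at A and follow images: A → F → B → D → H → G → A, giving the cycle (A, F, B, D, H, G).
Continuing from each remaining unvisited element yields (A, F, B, D, H, G)(C, E).

(A, F, B, D, H, G)(C, E)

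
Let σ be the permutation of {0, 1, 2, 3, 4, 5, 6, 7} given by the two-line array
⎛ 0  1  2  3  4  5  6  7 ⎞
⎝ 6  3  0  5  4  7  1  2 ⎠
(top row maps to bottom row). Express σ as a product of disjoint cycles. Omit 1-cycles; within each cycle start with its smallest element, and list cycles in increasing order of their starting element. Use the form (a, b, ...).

Start at 0 and follow images: 0 → 6 → 1 → 3 → 5 → 7 → 2 → 0, giving the cycle (0, 6, 1, 3, 5, 7, 2).
Repeating from the next unused element and collecting all non-trivial cycles gives (0, 6, 1, 3, 5, 7, 2).

(0, 6, 1, 3, 5, 7, 2)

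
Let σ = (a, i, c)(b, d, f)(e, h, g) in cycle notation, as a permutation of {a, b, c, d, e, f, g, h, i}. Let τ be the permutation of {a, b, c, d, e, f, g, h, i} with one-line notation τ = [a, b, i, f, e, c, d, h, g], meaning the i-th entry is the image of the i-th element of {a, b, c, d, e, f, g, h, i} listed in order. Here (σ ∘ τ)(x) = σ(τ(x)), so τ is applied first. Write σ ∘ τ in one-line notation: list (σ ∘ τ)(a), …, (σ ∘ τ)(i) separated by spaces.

i d c b h a f g e

(σ ∘ τ)(x) = σ(τ(x)). Computing each image: σ(τ(a)) = σ(a) = i, σ(τ(b)) = σ(b) = d, σ(τ(c)) = σ(i) = c, σ(τ(d)) = σ(f) = b, σ(τ(e)) = σ(e) = h, σ(τ(f)) = σ(c) = a, σ(τ(g)) = σ(d) = f, σ(τ(h)) = σ(h) = g, σ(τ(i)) = σ(g) = e.
Hence σ ∘ τ = [i d c b h a f g e].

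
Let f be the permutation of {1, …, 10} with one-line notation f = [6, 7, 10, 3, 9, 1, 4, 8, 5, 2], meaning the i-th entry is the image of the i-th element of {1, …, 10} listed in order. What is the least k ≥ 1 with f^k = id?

Decomposing into disjoint cycles gives cycle lengths 5, 2, 2, 1.
The order of f is the least common multiple of its cycle lengths: lcm(5, 2, 2) = 10.

10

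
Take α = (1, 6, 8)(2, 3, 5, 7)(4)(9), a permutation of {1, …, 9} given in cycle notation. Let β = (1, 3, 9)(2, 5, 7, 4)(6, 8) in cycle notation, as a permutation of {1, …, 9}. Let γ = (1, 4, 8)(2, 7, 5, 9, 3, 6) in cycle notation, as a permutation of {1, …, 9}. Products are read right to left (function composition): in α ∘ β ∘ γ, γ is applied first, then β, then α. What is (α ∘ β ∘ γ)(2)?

Chase 2: γ(2) = 7; β(7) = 4; α(4) = 4. Hence (α ∘ β ∘ γ)(2) = 4.

4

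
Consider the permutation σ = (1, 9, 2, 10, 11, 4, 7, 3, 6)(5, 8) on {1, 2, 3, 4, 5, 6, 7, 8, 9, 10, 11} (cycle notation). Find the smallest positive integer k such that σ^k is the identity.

18

The cycle type of σ is (9, 2).
The order is lcm(9, 2) = 18.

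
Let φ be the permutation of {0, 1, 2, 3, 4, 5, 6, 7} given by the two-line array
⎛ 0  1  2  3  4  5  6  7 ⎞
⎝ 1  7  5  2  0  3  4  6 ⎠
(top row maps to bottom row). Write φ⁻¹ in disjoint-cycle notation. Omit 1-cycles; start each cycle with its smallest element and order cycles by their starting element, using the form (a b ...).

(0 4 6 7 1)(2 3 5)

First write φ in disjoint cycles: (0 1 7 6 4)(2 5 3).
Reversing each cycle (and rotating so the smallest element leads) gives φ⁻¹ = (0 4 6 7 1)(2 3 5).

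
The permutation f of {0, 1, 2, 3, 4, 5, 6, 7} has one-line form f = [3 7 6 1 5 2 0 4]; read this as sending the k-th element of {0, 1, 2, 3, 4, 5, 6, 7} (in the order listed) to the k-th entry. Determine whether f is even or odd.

In disjoint-cycle form the cycle lengths are 8.
A cycle of length ℓ contributes ℓ−1 transpositions, so f is a product of 7 transpositions — odd.

odd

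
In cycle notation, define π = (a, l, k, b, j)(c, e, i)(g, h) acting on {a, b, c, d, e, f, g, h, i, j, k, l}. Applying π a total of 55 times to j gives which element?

j

j lies in the 5-cycle (a, l, k, b, j).
Since the cycle has length 5, π^55 acts on it the same as π^0 (55 mod 5 = 0).
So π^55(j) = j.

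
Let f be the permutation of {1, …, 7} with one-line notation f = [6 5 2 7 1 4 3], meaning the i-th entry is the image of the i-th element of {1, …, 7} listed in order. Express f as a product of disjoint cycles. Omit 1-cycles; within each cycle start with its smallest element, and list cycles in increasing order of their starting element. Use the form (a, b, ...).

From 1: 1 → 6 → 4 → 7 → 3 → 2 → 5 → 1, closing the cycle (1, 6, 4, 7, 3, 2, 5).
Repeating from the next unused element and collecting all non-trivial cycles gives (1, 6, 4, 7, 3, 2, 5).

(1, 6, 4, 7, 3, 2, 5)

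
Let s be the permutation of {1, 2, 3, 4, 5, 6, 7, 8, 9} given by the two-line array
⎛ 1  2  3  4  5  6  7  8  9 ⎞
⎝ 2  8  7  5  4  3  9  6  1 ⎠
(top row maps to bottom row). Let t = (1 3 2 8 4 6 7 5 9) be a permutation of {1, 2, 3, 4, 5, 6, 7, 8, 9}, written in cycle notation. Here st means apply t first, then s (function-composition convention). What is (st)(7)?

(st)(7) = s(t(7)). t(7) = 5, then s(5) = 4. So (st)(7) = 4.

4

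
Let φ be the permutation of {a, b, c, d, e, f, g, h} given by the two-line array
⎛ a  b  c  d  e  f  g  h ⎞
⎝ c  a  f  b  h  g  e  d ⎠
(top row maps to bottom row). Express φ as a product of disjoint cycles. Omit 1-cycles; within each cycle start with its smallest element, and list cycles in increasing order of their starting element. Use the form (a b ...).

(a c f g e h d b)

Start at a and follow images: a → c → f → g → e → h → d → b → a, giving the cycle (a c f g e h d b).
Repeating from the next unused element and collecting all non-trivial cycles gives (a c f g e h d b).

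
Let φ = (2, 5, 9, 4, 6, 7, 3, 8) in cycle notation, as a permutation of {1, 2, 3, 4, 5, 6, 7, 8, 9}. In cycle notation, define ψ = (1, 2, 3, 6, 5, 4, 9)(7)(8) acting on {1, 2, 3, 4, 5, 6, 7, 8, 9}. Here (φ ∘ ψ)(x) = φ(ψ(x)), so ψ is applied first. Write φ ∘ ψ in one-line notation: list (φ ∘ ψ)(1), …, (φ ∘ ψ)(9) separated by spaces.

5 8 7 4 6 9 3 2 1

Chase each element through ψ then φ: 1 → 2 → 5; 2 → 3 → 8; 3 → 6 → 7; 4 → 9 → 4; 5 → 4 → 6; 6 → 5 → 9; 7 → 7 → 3; 8 → 8 → 2; 9 → 1 → 1.
Collecting the images, φ ∘ ψ = [5 8 7 4 6 9 3 2 1].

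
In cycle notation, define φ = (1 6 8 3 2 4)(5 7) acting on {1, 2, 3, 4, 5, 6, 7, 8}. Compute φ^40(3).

6

3 lies in the 6-cycle (1 6 8 3 2 4).
On a 6-cycle, φ^6 is the identity, so φ^40 = φ^4 there (40 ≡ 4 mod 6).
Advancing 4 steps from 3: 3 → 2 → 4 → 1 → 6.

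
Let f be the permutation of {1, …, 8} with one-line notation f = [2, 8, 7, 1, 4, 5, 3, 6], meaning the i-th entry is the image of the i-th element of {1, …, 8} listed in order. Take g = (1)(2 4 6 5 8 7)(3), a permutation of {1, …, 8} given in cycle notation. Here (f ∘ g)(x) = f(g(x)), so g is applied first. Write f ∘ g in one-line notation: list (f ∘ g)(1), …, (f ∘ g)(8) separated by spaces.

Chase each element through g then f: 1 → 1 → 2; 2 → 4 → 1; 3 → 3 → 7; 4 → 6 → 5; 5 → 8 → 6; 6 → 5 → 4; 7 → 2 → 8; 8 → 7 → 3.
Collecting the images, f ∘ g = [2 1 7 5 6 4 8 3].

2 1 7 5 6 4 8 3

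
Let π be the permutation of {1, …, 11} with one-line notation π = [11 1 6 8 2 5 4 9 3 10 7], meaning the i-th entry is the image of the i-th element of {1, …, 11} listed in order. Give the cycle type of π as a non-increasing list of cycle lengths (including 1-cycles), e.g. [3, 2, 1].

The disjoint cycles are (1, 11, 7, 4, 8, 9, 3, 6, 5, 2)(10), with lengths 10, 1 in non-increasing order.

[10, 1]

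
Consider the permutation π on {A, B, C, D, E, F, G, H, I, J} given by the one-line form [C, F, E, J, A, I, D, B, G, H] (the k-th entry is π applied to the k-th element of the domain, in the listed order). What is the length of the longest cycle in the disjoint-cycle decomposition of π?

7

Decomposing into disjoint cycles gives (A C E)(B F I G D J H); the longest has length 7.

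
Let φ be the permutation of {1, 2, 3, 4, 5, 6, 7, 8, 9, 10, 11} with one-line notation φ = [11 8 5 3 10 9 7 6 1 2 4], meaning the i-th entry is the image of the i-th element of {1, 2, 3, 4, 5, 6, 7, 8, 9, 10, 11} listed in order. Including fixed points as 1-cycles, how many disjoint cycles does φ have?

The cycle decomposition is (1 11 4 3 5 10 2 8 6 9)(7), which has 2 cycles (counting 1-cycles).

2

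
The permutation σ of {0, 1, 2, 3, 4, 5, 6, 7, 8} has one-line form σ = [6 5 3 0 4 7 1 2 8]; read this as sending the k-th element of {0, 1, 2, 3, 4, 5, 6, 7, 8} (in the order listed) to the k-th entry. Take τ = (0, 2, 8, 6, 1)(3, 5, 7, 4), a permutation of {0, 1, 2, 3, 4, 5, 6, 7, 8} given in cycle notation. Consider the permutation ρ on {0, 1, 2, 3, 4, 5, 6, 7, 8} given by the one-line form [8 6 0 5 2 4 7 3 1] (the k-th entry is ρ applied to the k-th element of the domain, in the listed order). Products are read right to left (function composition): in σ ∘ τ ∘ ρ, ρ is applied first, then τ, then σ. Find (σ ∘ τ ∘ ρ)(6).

Chase 6: ρ(6) = 7; τ(7) = 4; σ(4) = 4. Hence (σ ∘ τ ∘ ρ)(6) = 4.

4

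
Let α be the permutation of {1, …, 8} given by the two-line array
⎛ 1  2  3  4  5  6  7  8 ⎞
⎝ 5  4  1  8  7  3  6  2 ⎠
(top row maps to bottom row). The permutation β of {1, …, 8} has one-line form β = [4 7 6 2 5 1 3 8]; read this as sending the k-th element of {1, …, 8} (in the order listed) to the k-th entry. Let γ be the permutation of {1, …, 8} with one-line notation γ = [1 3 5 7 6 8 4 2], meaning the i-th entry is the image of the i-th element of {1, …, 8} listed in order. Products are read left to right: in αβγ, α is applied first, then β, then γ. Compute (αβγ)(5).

5

(αβγ)(5) = γ(β(α(5))). α(5) = 7, then β(7) = 3, then γ(3) = 5, so the result is 5.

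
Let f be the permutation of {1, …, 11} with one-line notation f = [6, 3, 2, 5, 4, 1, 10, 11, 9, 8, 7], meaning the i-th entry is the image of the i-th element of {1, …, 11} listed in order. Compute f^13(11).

Tracing 11 → 7 → … returns to 11 after 4 steps, so 11 lies in a 4-cycle (7, 10, 8, 11).
On a 4-cycle, f^4 is the identity, so f^13 = f^1 there (13 ≡ 1 mod 4).
Stepping 1 place around the cycle: 11 → 7.

7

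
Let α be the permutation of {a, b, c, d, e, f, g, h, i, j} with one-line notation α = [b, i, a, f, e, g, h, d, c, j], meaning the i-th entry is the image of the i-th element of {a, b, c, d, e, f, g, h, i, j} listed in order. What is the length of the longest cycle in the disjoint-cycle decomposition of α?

4

Decomposing into disjoint cycles gives (a b i c)(d f g h); the longest has length 4.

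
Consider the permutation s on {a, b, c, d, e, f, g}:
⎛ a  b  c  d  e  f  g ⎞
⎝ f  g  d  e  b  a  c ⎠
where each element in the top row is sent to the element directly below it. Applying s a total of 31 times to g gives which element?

c

Tracing g → c → … returns to g after 5 steps, so g lies in a 5-cycle (b, g, c, d, e).
On a 5-cycle, s^5 is the identity, so s^31 = s^1 there (31 ≡ 1 mod 5).
Stepping 1 place around the cycle: g → c.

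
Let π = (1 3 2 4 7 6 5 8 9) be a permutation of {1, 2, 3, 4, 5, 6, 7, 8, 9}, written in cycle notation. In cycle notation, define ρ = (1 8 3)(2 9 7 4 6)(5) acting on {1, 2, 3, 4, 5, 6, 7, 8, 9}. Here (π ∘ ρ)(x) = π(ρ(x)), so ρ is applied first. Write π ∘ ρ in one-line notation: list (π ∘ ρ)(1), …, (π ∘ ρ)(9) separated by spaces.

(π ∘ ρ)(x) = π(ρ(x)). Computing each image: π(ρ(1)) = π(8) = 9, π(ρ(2)) = π(9) = 1, π(ρ(3)) = π(1) = 3, π(ρ(4)) = π(6) = 5, π(ρ(5)) = π(5) = 8, π(ρ(6)) = π(2) = 4, π(ρ(7)) = π(4) = 7, π(ρ(8)) = π(3) = 2, π(ρ(9)) = π(7) = 6.
Hence π ∘ ρ = [9 1 3 5 8 4 7 2 6].

9 1 3 5 8 4 7 2 6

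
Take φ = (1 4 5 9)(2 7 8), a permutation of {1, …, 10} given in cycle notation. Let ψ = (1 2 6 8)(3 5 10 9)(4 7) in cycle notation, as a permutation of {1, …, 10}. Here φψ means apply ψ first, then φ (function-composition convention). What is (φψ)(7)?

5

First apply ψ: ψ(7) = 4, then φ(4) = 5. Thus (φψ)(7) = 5.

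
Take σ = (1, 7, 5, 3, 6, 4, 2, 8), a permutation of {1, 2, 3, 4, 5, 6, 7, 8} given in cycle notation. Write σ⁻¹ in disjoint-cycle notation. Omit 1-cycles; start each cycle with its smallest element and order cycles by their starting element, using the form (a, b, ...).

Inverting a permutation written in cycle notation just reverses the order within every cycle.
After reversing and putting each cycle's least element first, σ⁻¹ = (1, 8, 2, 4, 6, 3, 5, 7).

(1, 8, 2, 4, 6, 3, 5, 7)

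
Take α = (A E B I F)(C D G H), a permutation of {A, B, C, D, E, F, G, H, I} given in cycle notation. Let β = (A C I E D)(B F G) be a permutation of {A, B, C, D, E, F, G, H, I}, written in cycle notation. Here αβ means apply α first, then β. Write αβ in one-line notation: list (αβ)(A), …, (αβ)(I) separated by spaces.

Chase each element through α then β: A → E → D; B → I → E; C → D → A; D → G → B; E → B → F; F → A → C; G → H → H; H → C → I; I → F → G.
So αβ in one-line form is D E A B F C H I G.

D E A B F C H I G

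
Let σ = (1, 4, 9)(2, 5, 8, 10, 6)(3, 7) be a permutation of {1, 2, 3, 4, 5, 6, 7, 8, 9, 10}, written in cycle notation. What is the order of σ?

30

The cycle type of σ is (5, 3, 2).
The order is lcm(5, 3, 2) = 30.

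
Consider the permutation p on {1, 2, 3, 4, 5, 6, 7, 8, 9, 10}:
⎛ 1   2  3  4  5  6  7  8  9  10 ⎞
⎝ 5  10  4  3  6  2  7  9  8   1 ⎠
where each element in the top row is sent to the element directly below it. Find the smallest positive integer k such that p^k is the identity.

10

Decomposing into disjoint cycles gives cycle lengths 5, 2, 2, 1.
The order of p is the least common multiple of its cycle lengths: lcm(5, 2, 2) = 10.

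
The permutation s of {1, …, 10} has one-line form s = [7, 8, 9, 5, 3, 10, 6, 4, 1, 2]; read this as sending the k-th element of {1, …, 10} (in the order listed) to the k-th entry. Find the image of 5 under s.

5 is element number 5 of the domain, and entry number 5 of the one-line form is 3, so s(5) = 3.

3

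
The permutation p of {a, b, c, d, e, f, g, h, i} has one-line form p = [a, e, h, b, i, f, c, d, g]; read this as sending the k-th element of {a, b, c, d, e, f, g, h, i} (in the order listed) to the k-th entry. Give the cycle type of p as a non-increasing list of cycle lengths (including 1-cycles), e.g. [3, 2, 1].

The disjoint cycles are (a)(b e i g c h d)(f), with lengths 7, 1, 1 in non-increasing order.

[7, 1, 1]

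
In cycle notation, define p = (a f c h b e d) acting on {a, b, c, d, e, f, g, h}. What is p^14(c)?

c lies in the 7-cycle (a f c h b e d).
Since the cycle has length 7, p^14 acts on it the same as p^0 (14 mod 7 = 0).
So p^14(c) = c.

c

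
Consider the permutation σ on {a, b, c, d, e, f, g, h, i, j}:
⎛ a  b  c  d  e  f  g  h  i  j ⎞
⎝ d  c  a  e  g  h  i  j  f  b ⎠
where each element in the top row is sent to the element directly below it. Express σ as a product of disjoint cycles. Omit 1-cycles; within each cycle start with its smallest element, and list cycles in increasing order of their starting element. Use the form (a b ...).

Iterating σ from a gives a → d → e → g → i → f → h → j → b → c → a; that is the 10-cycle (a d e g i f h j b c).
Continuing from each remaining unvisited element yields (a d e g i f h j b c).

(a d e g i f h j b c)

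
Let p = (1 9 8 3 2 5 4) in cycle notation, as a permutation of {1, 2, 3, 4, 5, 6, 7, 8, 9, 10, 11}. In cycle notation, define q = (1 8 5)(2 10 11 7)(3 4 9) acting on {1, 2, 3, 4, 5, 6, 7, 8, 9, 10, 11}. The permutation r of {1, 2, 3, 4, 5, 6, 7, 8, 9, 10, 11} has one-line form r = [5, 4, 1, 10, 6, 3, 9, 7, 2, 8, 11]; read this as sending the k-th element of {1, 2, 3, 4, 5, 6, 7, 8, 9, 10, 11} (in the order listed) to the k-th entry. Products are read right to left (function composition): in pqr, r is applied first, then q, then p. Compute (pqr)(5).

Chase 5: r(5) = 6; q(6) = 6; p(6) = 6. Hence (pqr)(5) = 6.

6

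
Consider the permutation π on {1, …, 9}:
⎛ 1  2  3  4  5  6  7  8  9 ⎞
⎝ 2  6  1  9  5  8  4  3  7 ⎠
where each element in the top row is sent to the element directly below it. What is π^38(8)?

2

Tracing 8 → 3 → … returns to 8 after 5 steps, so 8 lies in a 5-cycle (1 2 6 8 3).
On a 5-cycle, π^5 is the identity, so π^38 = π^3 there (38 ≡ 3 mod 5).
Advancing 3 steps from 8: 8 → 3 → 1 → 2.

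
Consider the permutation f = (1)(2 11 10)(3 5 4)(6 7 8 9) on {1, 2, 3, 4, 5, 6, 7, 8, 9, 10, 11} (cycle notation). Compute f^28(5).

5 lies in the 3-cycle (3 5 4).
Since the cycle has length 3, f^28 acts on it the same as f^1 (28 mod 3 = 1).
Advancing 1 step from 5: 5 → 4.

4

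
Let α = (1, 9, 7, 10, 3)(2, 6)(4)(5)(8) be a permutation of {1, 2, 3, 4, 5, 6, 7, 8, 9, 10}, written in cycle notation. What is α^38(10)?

9

10 lies in the 5-cycle (1, 9, 7, 10, 3).
Since the cycle has length 5, α^38 acts on it the same as α^3 (38 mod 5 = 3).
Stepping 3 places around the cycle: 10 → 3 → 1 → 9.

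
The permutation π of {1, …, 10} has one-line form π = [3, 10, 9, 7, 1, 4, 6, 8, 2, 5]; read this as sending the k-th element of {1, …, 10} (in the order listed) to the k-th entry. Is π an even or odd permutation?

odd

In disjoint-cycle form the cycle lengths are 6, 3, 1.
A cycle of length ℓ contributes ℓ−1 transpositions, so π is a product of 5 + 2 = 7 transpositions — odd.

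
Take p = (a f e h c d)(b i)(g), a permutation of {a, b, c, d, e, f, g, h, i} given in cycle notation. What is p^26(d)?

f

d lies in the 6-cycle (a f e h c d).
Powers repeat with period 6 on this cycle, and 26 mod 6 = 2, so p^26(d) = p^2(d).
Stepping 2 places around the cycle: d → a → f.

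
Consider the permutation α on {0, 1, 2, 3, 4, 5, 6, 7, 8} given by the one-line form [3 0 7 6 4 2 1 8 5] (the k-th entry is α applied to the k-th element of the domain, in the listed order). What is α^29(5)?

2

Tracing 5 → 2 → … returns to 5 after 4 steps, so 5 lies in a 4-cycle (2 7 8 5).
On a 4-cycle, α^4 is the identity, so α^29 = α^1 there (29 ≡ 1 mod 4).
Advancing 1 step from 5: 5 → 2.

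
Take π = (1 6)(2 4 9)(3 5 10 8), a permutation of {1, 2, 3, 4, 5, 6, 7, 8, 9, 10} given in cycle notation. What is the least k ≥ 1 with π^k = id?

The cycle type of π is (4, 3, 2, 1).
The order of π is the least common multiple of its cycle lengths: lcm(4, 3, 2) = 12.

12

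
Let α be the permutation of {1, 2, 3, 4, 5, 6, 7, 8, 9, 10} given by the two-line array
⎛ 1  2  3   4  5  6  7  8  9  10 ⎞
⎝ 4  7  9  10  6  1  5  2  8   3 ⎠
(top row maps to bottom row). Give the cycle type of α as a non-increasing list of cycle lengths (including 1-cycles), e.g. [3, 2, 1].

The disjoint cycles are (1 4 10 3 9 8 2 7 5 6), with lengths 10 in non-increasing order.

[10]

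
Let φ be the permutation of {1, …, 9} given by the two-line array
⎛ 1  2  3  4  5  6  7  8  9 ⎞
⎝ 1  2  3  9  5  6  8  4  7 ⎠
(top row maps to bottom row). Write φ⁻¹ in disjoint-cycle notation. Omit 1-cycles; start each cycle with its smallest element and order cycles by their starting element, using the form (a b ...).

First write φ in disjoint cycles: (4 9 7 8).
The inverse reverses every cycle; in canonical form, φ⁻¹ = (4 8 7 9).

(4 8 7 9)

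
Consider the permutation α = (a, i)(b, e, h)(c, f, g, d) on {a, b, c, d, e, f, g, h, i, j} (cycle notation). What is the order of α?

12

The cycle type of α is (4, 3, 2, 1).
Since disjoint cycles commute, ord(α) = lcm(4, 3, 2) = 12.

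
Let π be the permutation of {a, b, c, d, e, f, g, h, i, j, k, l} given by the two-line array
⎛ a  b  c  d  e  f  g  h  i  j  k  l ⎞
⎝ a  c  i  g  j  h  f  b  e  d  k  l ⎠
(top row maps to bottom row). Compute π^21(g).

b

Tracing g → f → … returns to g after 9 steps, so g lies in a 9-cycle (b, c, i, e, j, d, g, f, h).
On a 9-cycle, π^9 is the identity, so π^21 = π^3 there (21 ≡ 3 mod 9).
Stepping 3 places around the cycle: g → f → h → b.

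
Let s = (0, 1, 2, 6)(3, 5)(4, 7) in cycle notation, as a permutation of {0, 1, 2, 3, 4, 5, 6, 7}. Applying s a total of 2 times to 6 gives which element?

6 lies in the 4-cycle (0, 1, 2, 6).
Stepping 2 places around the cycle: 6 → 0 → 1.

1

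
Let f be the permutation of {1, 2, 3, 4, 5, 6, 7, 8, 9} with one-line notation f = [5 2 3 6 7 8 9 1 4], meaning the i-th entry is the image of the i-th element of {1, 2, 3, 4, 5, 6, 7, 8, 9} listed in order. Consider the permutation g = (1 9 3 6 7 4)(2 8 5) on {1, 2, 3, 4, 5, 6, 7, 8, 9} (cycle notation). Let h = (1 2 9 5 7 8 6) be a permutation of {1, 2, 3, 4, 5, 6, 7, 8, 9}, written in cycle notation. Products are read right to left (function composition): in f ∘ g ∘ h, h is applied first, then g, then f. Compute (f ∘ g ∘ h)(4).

Apply the permutations in order: h(4) = 4, then g(4) = 1, then f(1) = 5. So (f ∘ g ∘ h)(4) = 5.

5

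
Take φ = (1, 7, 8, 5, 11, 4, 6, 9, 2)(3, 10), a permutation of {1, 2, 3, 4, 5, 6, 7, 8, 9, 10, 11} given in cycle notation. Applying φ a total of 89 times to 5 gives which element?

5 lies in the 9-cycle (1, 7, 8, 5, 11, 4, 6, 9, 2).
Powers repeat with period 9 on this cycle, and 89 mod 9 = 8, so φ^89(5) = φ^8(5).
Stepping 8 places around the cycle: 5 → 11 → 4 → 6 → 9 → 2 → 1 → 7 → 8.

8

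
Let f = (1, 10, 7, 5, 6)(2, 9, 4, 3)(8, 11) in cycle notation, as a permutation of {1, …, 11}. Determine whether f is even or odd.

The cycle lengths are 5, 4, 2.
A cycle is odd iff its length is even; f has 2 even-length cycles, so sgn(f) = (−1)^2 and f is even.

even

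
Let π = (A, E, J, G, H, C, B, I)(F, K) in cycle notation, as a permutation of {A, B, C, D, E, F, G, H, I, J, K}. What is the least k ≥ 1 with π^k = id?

8

The disjoint cycles have lengths 8, 2, 1.
Since disjoint cycles commute, ord(π) = lcm(8, 2) = 8.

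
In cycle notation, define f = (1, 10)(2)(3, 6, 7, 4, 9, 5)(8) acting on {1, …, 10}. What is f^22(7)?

3

7 lies in the 6-cycle (3, 6, 7, 4, 9, 5).
Powers repeat with period 6 on this cycle, and 22 mod 6 = 4, so f^22(7) = f^4(7).
Advancing 4 steps from 7: 7 → 4 → 9 → 5 → 3.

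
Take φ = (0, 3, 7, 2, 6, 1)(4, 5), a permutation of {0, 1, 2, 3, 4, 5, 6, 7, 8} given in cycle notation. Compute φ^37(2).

6

2 lies in the 6-cycle (0, 3, 7, 2, 6, 1).
On a 6-cycle, φ^6 is the identity, so φ^37 = φ^1 there (37 ≡ 1 mod 6).
Advancing 1 step from 2: 2 → 6.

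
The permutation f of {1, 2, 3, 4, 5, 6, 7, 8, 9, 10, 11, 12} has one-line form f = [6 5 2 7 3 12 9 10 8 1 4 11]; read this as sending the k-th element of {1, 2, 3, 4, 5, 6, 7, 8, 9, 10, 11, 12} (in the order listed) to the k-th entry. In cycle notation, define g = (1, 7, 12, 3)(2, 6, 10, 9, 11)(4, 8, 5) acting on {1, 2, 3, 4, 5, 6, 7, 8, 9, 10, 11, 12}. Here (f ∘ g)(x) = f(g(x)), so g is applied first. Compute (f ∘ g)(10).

(f ∘ g)(10) = f(g(10)). g(10) = 9, then f(9) = 8. So (f ∘ g)(10) = 8.

8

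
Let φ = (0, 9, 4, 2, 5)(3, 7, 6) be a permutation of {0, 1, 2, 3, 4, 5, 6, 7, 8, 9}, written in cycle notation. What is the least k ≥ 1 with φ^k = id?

The disjoint cycles have lengths 5, 3, 1, 1.
Since disjoint cycles commute, ord(φ) = lcm(5, 3) = 15.

15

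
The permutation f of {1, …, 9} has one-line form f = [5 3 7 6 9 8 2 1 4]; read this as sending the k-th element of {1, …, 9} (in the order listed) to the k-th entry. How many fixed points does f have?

No element satisfies f(x) = x, so there are 0 fixed points.

0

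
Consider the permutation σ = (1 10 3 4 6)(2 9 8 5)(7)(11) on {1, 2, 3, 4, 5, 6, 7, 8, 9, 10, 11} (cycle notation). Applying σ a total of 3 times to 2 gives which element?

5

2 lies in the 4-cycle (2 9 8 5).
Advancing 3 steps from 2: 2 → 9 → 8 → 5.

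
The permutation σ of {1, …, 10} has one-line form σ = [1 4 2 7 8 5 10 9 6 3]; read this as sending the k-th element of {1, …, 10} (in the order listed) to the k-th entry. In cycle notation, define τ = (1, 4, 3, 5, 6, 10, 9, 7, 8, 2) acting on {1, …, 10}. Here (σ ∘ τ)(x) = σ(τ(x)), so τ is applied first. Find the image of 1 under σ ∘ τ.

(σ ∘ τ)(1) = σ(τ(1)). τ(1) = 4, then σ(4) = 7. So (σ ∘ τ)(1) = 7.

7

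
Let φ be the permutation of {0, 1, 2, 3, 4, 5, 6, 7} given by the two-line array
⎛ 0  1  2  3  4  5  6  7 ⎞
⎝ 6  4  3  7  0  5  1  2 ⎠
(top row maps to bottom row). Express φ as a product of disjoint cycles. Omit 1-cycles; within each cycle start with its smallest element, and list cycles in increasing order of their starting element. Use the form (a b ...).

(0 6 1 4)(2 3 7)

Iterating φ from 0 gives 0 → 6 → 1 → 4 → 0; that is the 4-cycle (0 6 1 4).
Continuing from each remaining unvisited element yields (0 6 1 4)(2 3 7).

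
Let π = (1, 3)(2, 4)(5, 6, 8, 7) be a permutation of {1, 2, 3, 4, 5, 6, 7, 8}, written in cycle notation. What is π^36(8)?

8

8 lies in the 4-cycle (5, 6, 8, 7).
Powers repeat with period 4 on this cycle, and 36 mod 4 = 0, so π^36(8) = π^0(8).
So π^36(8) = 8.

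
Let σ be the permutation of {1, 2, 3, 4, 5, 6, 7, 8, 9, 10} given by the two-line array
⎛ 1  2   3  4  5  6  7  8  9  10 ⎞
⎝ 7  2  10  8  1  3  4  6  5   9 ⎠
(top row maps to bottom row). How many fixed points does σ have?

The fixed points (elements with σ(x) = x) are {2}, so there is 1.

1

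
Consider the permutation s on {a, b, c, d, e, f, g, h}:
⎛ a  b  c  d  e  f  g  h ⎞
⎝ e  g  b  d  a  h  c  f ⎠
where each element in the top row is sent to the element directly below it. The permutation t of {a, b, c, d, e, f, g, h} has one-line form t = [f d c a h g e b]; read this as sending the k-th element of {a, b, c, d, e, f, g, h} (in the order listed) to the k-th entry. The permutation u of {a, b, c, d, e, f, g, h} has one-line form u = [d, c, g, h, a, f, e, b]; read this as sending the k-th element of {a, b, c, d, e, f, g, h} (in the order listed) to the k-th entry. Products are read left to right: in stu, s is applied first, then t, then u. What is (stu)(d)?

(stu)(d) = u(t(s(d))). s(d) = d, then t(d) = a, then u(a) = d, so the result is d.

d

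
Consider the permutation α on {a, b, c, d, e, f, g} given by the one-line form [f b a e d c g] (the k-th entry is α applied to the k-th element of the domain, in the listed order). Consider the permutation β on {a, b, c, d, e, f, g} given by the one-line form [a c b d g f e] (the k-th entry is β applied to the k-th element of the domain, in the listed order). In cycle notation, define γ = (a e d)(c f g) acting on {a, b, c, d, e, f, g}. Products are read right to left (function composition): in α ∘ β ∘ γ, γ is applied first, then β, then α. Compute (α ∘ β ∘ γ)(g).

b

Apply the permutations in order: γ(g) = c, then β(c) = b, then α(b) = b. So (α ∘ β ∘ γ)(g) = b.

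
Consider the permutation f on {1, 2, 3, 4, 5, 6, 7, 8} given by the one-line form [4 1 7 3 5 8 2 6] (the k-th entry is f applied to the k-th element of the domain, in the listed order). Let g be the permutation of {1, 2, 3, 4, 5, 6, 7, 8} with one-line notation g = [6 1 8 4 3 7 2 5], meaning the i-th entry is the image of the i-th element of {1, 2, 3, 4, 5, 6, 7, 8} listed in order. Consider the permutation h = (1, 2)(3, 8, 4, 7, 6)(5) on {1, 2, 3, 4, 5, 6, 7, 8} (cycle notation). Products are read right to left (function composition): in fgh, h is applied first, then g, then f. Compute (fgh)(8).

Apply the permutations in order: h(8) = 4, then g(4) = 4, then f(4) = 3. So (fgh)(8) = 3.

3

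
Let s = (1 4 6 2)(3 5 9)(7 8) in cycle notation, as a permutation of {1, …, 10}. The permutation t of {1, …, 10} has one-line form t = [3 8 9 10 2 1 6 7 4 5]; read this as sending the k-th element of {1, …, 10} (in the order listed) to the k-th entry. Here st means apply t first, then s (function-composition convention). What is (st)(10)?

t(10) = 5, then s(5) = 9; composing gives (st)(10) = 9.

9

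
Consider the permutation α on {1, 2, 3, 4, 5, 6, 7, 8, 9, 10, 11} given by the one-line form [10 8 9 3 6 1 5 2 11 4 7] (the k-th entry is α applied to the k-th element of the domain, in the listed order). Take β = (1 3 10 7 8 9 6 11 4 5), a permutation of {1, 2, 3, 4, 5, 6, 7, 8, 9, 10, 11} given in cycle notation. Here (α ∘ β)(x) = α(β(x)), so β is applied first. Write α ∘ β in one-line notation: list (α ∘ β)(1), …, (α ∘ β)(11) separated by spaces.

9 8 4 6 10 7 2 11 1 5 3

Chase each element through β then α: 1 → 3 → 9; 2 → 2 → 8; 3 → 10 → 4; 4 → 5 → 6; 5 → 1 → 10; 6 → 11 → 7; 7 → 8 → 2; 8 → 9 → 11; 9 → 6 → 1; 10 → 7 → 5; 11 → 4 → 3.
Collecting the images, α ∘ β = [9 8 4 6 10 7 2 11 1 5 3].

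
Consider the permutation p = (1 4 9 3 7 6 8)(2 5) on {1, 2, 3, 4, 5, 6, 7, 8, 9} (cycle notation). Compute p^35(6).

6

6 lies in the 7-cycle (1 4 9 3 7 6 8).
On a 7-cycle, p^7 is the identity, so p^35 = p^0 there (35 ≡ 0 mod 7).
So p^35(6) = 6.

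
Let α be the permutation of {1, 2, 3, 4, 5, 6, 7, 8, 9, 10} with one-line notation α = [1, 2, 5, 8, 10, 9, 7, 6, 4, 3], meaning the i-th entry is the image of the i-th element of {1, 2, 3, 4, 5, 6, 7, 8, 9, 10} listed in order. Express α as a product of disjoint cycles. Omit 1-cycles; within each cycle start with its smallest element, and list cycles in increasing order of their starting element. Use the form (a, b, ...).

Iterating α from 3 gives 3 → 5 → 10 → 3; that is the 3-cycle (3, 5, 10).
Repeating from the next unused element and collecting all non-trivial cycles gives (3, 5, 10)(4, 8, 6, 9).

(3, 5, 10)(4, 8, 6, 9)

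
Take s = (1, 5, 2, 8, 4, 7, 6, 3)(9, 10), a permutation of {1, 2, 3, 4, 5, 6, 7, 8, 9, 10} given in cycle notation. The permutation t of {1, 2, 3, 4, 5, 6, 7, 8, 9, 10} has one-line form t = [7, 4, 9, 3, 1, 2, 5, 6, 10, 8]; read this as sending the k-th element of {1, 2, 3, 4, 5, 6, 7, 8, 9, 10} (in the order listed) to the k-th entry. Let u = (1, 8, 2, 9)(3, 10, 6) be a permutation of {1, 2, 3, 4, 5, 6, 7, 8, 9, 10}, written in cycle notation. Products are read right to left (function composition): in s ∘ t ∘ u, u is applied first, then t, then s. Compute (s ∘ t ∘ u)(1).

Apply the permutations in order: u(1) = 8, then t(8) = 6, then s(6) = 3. So (s ∘ t ∘ u)(1) = 3.

3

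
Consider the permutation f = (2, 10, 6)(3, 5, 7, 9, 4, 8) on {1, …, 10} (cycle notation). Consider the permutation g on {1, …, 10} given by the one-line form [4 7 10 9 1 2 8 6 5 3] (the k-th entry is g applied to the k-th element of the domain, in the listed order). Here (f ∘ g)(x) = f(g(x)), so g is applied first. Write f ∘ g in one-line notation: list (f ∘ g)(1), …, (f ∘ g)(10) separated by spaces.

(f ∘ g)(x) = f(g(x)). Computing each image: f(g(1)) = f(4) = 8, f(g(2)) = f(7) = 9, f(g(3)) = f(10) = 6, f(g(4)) = f(9) = 4, f(g(5)) = f(1) = 1, f(g(6)) = f(2) = 10, f(g(7)) = f(8) = 3, f(g(8)) = f(6) = 2, f(g(9)) = f(5) = 7, f(g(10)) = f(3) = 5.
Hence f ∘ g = [8 9 6 4 1 10 3 2 7 5].

8 9 6 4 1 10 3 2 7 5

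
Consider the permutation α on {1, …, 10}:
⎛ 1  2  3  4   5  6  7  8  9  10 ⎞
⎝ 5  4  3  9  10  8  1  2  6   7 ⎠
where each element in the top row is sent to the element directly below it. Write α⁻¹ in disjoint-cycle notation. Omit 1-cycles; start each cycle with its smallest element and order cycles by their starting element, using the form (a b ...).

First write α in disjoint cycles: (1 5 10 7)(2 4 9 6 8).
The inverse reverses every cycle; in canonical form, α⁻¹ = (1 7 10 5)(2 8 6 9 4).

(1 7 10 5)(2 8 6 9 4)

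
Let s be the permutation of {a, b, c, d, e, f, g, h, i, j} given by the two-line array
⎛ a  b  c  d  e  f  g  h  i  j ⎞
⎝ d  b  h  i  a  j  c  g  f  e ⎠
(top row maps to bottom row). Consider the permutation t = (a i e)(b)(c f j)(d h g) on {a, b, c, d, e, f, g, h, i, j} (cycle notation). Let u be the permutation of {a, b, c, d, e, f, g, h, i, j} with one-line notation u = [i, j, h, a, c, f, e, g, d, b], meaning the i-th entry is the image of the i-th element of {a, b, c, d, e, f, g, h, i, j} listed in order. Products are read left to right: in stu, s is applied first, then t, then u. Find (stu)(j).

Apply the permutations in order: s(j) = e, then t(e) = a, then u(a) = i. So (stu)(j) = i.

i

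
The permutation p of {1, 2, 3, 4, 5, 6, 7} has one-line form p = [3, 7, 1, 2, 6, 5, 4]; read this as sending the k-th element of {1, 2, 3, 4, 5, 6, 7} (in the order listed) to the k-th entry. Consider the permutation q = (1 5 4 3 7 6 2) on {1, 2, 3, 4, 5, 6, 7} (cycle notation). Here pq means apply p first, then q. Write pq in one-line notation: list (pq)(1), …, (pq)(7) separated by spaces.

7 6 5 1 2 4 3

(pq)(x) = q(p(x)). Computing each image: q(p(1)) = q(3) = 7, q(p(2)) = q(7) = 6, q(p(3)) = q(1) = 5, q(p(4)) = q(2) = 1, q(p(5)) = q(6) = 2, q(p(6)) = q(5) = 4, q(p(7)) = q(4) = 3.
Hence pq = [7 6 5 1 2 4 3].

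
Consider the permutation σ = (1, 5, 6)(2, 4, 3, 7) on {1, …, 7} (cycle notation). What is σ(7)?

Within (2, 4, 3, 7), 7 ↦ 2.

2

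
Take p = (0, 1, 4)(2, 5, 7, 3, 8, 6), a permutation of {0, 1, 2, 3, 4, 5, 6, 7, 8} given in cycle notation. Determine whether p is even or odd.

odd

The cycle lengths are 6, 3.
A cycle is odd iff its length is even; p has 1 even-length cycle, so sgn(p) = (−1)^1 and p is odd.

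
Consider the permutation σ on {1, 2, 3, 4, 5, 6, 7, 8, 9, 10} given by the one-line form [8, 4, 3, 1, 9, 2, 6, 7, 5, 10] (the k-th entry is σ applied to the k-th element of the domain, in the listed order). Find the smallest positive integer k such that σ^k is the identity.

6

Decomposing into disjoint cycles gives cycle lengths 6, 2, 1, 1.
The order of σ is the least common multiple of its cycle lengths: lcm(6, 2) = 6.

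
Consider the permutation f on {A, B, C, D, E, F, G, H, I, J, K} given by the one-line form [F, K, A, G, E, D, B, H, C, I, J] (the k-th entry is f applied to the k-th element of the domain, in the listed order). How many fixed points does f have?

2

The fixed points (elements with f(x) = x) are {E, H}, so there are 2.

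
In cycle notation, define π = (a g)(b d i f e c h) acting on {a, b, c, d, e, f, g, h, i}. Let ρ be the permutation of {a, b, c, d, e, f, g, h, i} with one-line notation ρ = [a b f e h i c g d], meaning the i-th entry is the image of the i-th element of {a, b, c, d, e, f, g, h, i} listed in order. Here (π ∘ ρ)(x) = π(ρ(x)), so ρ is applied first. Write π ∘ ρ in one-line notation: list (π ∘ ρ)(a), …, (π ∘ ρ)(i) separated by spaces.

g d e c b f h a i

(π ∘ ρ)(x) = π(ρ(x)). Computing each image: π(ρ(a)) = π(a) = g, π(ρ(b)) = π(b) = d, π(ρ(c)) = π(f) = e, π(ρ(d)) = π(e) = c, π(ρ(e)) = π(h) = b, π(ρ(f)) = π(i) = f, π(ρ(g)) = π(c) = h, π(ρ(h)) = π(g) = a, π(ρ(i)) = π(d) = i.
Hence π ∘ ρ = [g d e c b f h a i].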